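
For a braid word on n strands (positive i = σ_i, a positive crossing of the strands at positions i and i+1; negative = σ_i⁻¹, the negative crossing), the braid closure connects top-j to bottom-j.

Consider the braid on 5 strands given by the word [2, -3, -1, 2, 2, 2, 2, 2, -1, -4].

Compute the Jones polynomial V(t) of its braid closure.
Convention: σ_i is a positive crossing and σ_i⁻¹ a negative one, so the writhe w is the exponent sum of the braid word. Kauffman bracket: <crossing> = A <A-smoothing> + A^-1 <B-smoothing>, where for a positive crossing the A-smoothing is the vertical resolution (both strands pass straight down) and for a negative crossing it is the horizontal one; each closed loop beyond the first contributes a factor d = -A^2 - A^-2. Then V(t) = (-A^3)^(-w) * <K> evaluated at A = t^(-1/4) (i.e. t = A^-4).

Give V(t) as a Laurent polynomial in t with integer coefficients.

t^8 - 2*t^7 + 2*t^6 - 3*t^5 + 3*t^4 - 2*t^3 + 2*t^2 - t + 1

Derivation:
The presented braid s2 s3^-1 s1^-1 s2 s2 s2 s2 s2 s1^-1 s4^-1 on 5 strands reduces by inverse Markov moves (closure unchanged at each step):
  Destabilize: the word has the form β·s4^-1 where s4^-1 occurs only as the final letter (β ∈ B_4); drop it and the last strand → 4 strands.
Reduced to β = s2 s3^-1 s1^-1 s2 s2 s2 s2 s2 s1^-1 on 4 strands, 9 crossings.
Compute on β:
Braid: s2 s3^-1 s1^-1 s2 s2 s2 s2 s2 s1^-1 on 4 strands, 9 crossings.
Writhe w = (#positive) - (#negative) = 6 - 3 = 3.
State-sum expansion of <K>. There are 2^9 = 512 states.
Smooth each crossing (0=||, 1=⌣⌢); contribution A^(Σ sign_k(1-2s_k)) * d^(L-1).
Tabulate the states by total A-exponent and number of loops L (A-exp: L × count):
  A^9: L=3 ×1
  A^7: L=2 ×8, L=4 ×1
  A^5: L=1 ×17, L=3 ×19
  A^3: L=2 ×63, L=4 ×21
  A^1: L=3 ×111, L=5 ×15
  A^-1: L=4 ×120, L=6 ×6
  A^-3: L=5 ×83, L=7 ×1
  A^-5: L=6 ×36
  A^-7: L=7 ×9
  A^-9: L=8 ×1
Each group contributes A^e * Σ count * d^(L-1):
Powers of d = -A^2 - A^-2: d^2 = A^4 + 2 + A^-4; d^3 = -A^6 - 3*A^2 - 3*A^-2 - A^-6; d^4 = A^8 + 4*A^4 + 6 + 4*A^-4 + A^-8; d^5 = -A^10 - 5*A^6 - 10*A^2 - 10*A^-2 - 5*A^-6 - A^-10; d^6 = A^12 + 6*A^8 + 15*A^4 + 20 + 15*A^-4 + 6*A^-8 + A^-12; d^7 = -A^14 - 7*A^10 - 21*A^6 - 35*A^2 - 35*A^-2 - 21*A^-6 - 7*A^-10 - A^-14.
  A^9 * (d^2) = A^13 + 2*A^9 + A^5
  A^7 * (8*d + d^3) = -A^13 - 11*A^9 - 11*A^5 - A
  A^5 * (17 + 19*d^2) = 19*A^9 + 55*A^5 + 19*A
  A^3 * (63*d + 21*d^3) = -21*A^9 - 126*A^5 - 126*A - 21*A^-3
  A^1 * (111*d^2 + 15*d^4) = 15*A^9 + 171*A^5 + 312*A + 171*A^-3 + 15*A^-7
  A^-1 * (120*d^3 + 6*d^5) = -6*A^9 - 150*A^5 - 420*A - 420*A^-3 - 150*A^-7 - 6*A^-11
  A^-3 * (83*d^4 + d^6) = A^9 + 89*A^5 + 347*A + 518*A^-3 + 347*A^-7 + 89*A^-11 + A^-15
  A^-5 * (36*d^5) = -36*A^5 - 180*A - 360*A^-3 - 360*A^-7 - 180*A^-11 - 36*A^-15
  A^-7 * (9*d^6) = 9*A^5 + 54*A + 135*A^-3 + 180*A^-7 + 135*A^-11 + 54*A^-15 + 9*A^-19
  A^-9 * (d^7) = -A^5 - 7*A - 21*A^-3 - 35*A^-7 - 35*A^-11 - 21*A^-15 - 7*A^-19 - A^-23
Summing the groups: <K> = -A^9 + A^5 - 2*A + 2*A^-3 - 3*A^-7 + 3*A^-11 - 2*A^-15 + 2*A^-19 - A^-23
Normalise by the writhe: (-A^3)^(-w) = (-A^3)^(-3) = -A^-9, so f(A) = -A^-9 * <K> = 1 - A^-4 + 2*A^-8 - 2*A^-12 + 3*A^-16 - 3*A^-20 + 2*A^-24 - 2*A^-28 + A^-32.
Substitute A = t^(-1/4), i.e. A^e → t^(-e/4): V(t) = t^8 - 2*t^7 + 2*t^6 - 3*t^5 + 3*t^4 - 2*t^3 + 2*t^2 - t + 1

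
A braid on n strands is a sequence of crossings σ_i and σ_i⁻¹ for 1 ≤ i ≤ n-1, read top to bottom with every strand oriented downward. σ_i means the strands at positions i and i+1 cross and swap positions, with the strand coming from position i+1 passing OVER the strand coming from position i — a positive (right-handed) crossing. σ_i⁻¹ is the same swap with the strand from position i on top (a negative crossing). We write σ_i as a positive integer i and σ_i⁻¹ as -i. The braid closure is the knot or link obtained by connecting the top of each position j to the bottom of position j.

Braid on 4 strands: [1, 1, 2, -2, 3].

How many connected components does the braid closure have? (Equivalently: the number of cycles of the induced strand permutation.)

3

Derivation:
Track the strand permutation on 4 strands, starting from identity.
  step 1: s1 swaps positions 1,2 -> [2 1 3 4]
  step 2: s1 swaps positions 1,2 -> [1 2 3 4]
  step 3: s2 swaps positions 2,3 -> [1 3 2 4]
  step 4: s2^-1 swaps positions 2,3 -> [1 2 3 4]
  step 5: s3 swaps positions 3,4 -> [1 2 4 3]
Final permutation (position -> original strand): [1 2 4 3]
Closure components = cycle count of this permutation = 3.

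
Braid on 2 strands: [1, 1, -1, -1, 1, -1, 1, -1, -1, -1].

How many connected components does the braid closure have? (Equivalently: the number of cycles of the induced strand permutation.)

2

Derivation:
Track the strand permutation on 2 strands, starting from identity.
  step 1: s1 swaps positions 1,2 -> [2 1]
  step 2: s1 swaps positions 1,2 -> [1 2]
  step 3: s1^-1 swaps positions 1,2 -> [2 1]
  step 4: s1^-1 swaps positions 1,2 -> [1 2]
  step 5: s1 swaps positions 1,2 -> [2 1]
  step 6: s1^-1 swaps positions 1,2 -> [1 2]
  step 7: s1 swaps positions 1,2 -> [2 1]
  step 8: s1^-1 swaps positions 1,2 -> [1 2]
  step 9: s1^-1 swaps positions 1,2 -> [2 1]
  step 10: s1^-1 swaps positions 1,2 -> [1 2]
Final permutation (position -> original strand): [1 2]
Closure components = cycle count of this permutation = 2.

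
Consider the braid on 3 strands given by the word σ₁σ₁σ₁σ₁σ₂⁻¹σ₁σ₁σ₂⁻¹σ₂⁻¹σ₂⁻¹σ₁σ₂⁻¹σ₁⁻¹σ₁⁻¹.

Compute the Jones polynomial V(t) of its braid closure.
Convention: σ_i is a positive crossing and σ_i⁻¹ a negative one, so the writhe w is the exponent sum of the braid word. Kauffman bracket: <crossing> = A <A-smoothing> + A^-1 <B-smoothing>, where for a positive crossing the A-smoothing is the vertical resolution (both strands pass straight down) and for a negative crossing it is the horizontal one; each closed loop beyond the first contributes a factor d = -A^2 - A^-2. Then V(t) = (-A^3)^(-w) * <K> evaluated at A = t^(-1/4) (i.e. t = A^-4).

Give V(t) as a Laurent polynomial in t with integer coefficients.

-t^5 + 3*t^4 - 6*t^3 + 9*t^2 - 11*t + 13 - 11*t^-1 + 9*t^-2 - 6*t^-3 + 3*t^-4 - t^-5

Derivation:
The presented braid s1 s1 s1 s1 s2^-1 s1 s1 s2^-1 s2^-1 s2^-1 s1 s2^-1 s1^-1 s1^-1 on 3 strands reduces by inverse Markov moves (closure unchanged at each step):
  Deconjugate: the word is γ·β·γ⁻¹ with γ = s1 s1 (prefix) and γ⁻¹ = s1^-1 s1^-1 (suffix); strip both.
Reduced to β = s1 s1 s2^-1 s1 s1 s2^-1 s2^-1 s2^-1 s1 s2^-1 on 3 strands, 10 crossings.
Compute on β:
Braid: s1 s1 s2^-1 s1 s1 s2^-1 s2^-1 s2^-1 s1 s2^-1 on 3 strands, 10 crossings.
Writhe w = (#positive) - (#negative) = 5 - 5 = 0.
Enumerate smoothing states for the bracket polynomial. There are 2^10 = 1024 states.
For each crossing: s=0 is the vertical smoothing, s=1 horizontal. Crossing k contributes A^(sign_k * (1 - 2*s_k)); loop factor d = -A^2 - A^-2.
Tabulate the states by total A-exponent and number of loops L (A-exp: L × count):
  A^10: L=6 ×1
  A^8: L=5 ×10
  A^6: L=4 ×43, L=6 ×2
  A^4: L=3 ×98, L=5 ×22
  A^2: L=2 ×121, L=4 ×83, L=6 ×6
  A^0: L=1 ×73, L=3 ×140, L=5 ×38, L=7 ×1
  A^-2: L=2 ×121, L=4 ×79, L=6 ×10
  A^-4: L=3 ×95, L=5 ×24, L=7 ×1
  A^-6: L=4 ×42, L=6 ×3
  A^-8: L=5 ×10
  A^-10: L=6 ×1
Each group contributes A^e * Σ count * d^(L-1):
Powers of d = -A^2 - A^-2: d^2 = A^4 + 2 + A^-4; d^3 = -A^6 - 3*A^2 - 3*A^-2 - A^-6; d^4 = A^8 + 4*A^4 + 6 + 4*A^-4 + A^-8; d^5 = -A^10 - 5*A^6 - 10*A^2 - 10*A^-2 - 5*A^-6 - A^-10; d^6 = A^12 + 6*A^8 + 15*A^4 + 20 + 15*A^-4 + 6*A^-8 + A^-12.
  A^10 * (d^5) = -A^20 - 5*A^16 - 10*A^12 - 10*A^8 - 5*A^4 - 1
  A^8 * (10*d^4) = 10*A^16 + 40*A^12 + 60*A^8 + 40*A^4 + 10
  A^6 * (43*d^3 + 2*d^5) = -2*A^16 - 53*A^12 - 149*A^8 - 149*A^4 - 53 - 2*A^-4
  A^4 * (98*d^2 + 22*d^4) = 22*A^12 + 186*A^8 + 328*A^4 + 186 + 22*A^-4
  A^2 * (121*d + 83*d^3 + 6*d^5) = -6*A^12 - 113*A^8 - 430*A^4 - 430 - 113*A^-4 - 6*A^-8
  A^0 * (73 + 140*d^2 + 38*d^4 + d^6) = A^12 + 44*A^8 + 307*A^4 + 601 + 307*A^-4 + 44*A^-8 + A^-12
  A^-2 * (121*d + 79*d^3 + 10*d^5) = -10*A^8 - 129*A^4 - 458 - 458*A^-4 - 129*A^-8 - 10*A^-12
  A^-4 * (95*d^2 + 24*d^4 + d^6) = A^8 + 30*A^4 + 206 + 354*A^-4 + 206*A^-8 + 30*A^-12 + A^-16
  A^-6 * (42*d^3 + 3*d^5) = -3*A^4 - 57 - 156*A^-4 - 156*A^-8 - 57*A^-12 - 3*A^-16
  A^-8 * (10*d^4) = 10 + 40*A^-4 + 60*A^-8 + 40*A^-12 + 10*A^-16
  A^-10 * (d^5) = -1 - 5*A^-4 - 10*A^-8 - 10*A^-12 - 5*A^-16 - A^-20
Summing the groups: <K> = -A^20 + 3*A^16 - 6*A^12 + 9*A^8 - 11*A^4 + 13 - 11*A^-4 + 9*A^-8 - 6*A^-12 + 3*A^-16 - A^-20
Normalise by the writhe: (-A^3)^(-w) = (-A^3)^(0) = 1, so f(A) = 1 * <K> = -A^20 + 3*A^16 - 6*A^12 + 9*A^8 - 11*A^4 + 13 - 11*A^-4 + 9*A^-8 - 6*A^-12 + 3*A^-16 - A^-20.
Substitute A = t^(-1/4), i.e. A^e → t^(-e/4): V(t) = -t^5 + 3*t^4 - 6*t^3 + 9*t^2 - 11*t + 13 - 11*t^-1 + 9*t^-2 - 6*t^-3 + 3*t^-4 - t^-5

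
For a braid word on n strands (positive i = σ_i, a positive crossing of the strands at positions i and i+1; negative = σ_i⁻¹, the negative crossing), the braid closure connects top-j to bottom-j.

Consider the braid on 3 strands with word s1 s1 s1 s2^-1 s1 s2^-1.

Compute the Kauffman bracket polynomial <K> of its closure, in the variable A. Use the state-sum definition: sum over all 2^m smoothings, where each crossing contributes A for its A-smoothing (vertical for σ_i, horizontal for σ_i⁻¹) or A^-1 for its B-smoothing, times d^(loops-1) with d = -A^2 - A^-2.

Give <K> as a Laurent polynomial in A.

Braid: s1 s1 s1 s2^-1 s1 s2^-1 on 3 strands, 6 crossings.
Writhe w = (#positive) - (#negative) = 4 - 2 = 2.
Computing the Kauffman bracket via state sum. There are 2^6 = 64 states.
Each crossing splits two ways (0=vertical, 1=horizontal). The state's weight is A^(#A-smoothings - #B-smoothings) * d^(loops - 1).
Tabulate the states by total A-exponent and number of loops L (A-exp: L × count):
  A^6: L=3 ×1
  A^4: L=2 ×6
  A^2: L=1 ×11, L=3 ×4
  A^0: L=2 ×19, L=4 ×1
  A^-2: L=3 ×15
  A^-4: L=4 ×6
  A^-6: L=5 ×1
Each group contributes A^e * Σ count * d^(L-1):
Powers of d = -A^2 - A^-2: d^2 = A^4 + 2 + A^-4; d^3 = -A^6 - 3*A^2 - 3*A^-2 - A^-6; d^4 = A^8 + 4*A^4 + 6 + 4*A^-4 + A^-8.
  A^6 * (d^2) = A^10 + 2*A^6 + A^2
  A^4 * (6*d) = -6*A^6 - 6*A^2
  A^2 * (11 + 4*d^2) = 4*A^6 + 19*A^2 + 4*A^-2
  A^0 * (19*d + d^3) = -A^6 - 22*A^2 - 22*A^-2 - A^-6
  A^-2 * (15*d^2) = 15*A^2 + 30*A^-2 + 15*A^-6
  A^-4 * (6*d^3) = -6*A^2 - 18*A^-2 - 18*A^-6 - 6*A^-10
  A^-6 * (d^4) = A^2 + 4*A^-2 + 6*A^-6 + 4*A^-10 + A^-14
Summing the groups: <K> = A^10 - A^6 + 2*A^2 - 2*A^-2 + 2*A^-6 - 2*A^-10 + A^-14

Answer: A^10 - A^6 + 2*A^2 - 2*A^-2 + 2*A^-6 - 2*A^-10 + A^-14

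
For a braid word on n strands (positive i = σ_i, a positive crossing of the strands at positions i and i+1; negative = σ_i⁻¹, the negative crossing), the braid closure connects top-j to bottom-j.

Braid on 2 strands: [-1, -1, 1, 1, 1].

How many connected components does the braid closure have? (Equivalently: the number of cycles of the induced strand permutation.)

Track the strand permutation on 2 strands, starting from identity.
  step 1: s1^-1 swaps positions 1,2 -> [2 1]
  step 2: s1^-1 swaps positions 1,2 -> [1 2]
  step 3: s1 swaps positions 1,2 -> [2 1]
  step 4: s1 swaps positions 1,2 -> [1 2]
  step 5: s1 swaps positions 1,2 -> [2 1]
Final permutation (position -> original strand): [2 1]
Closure components = cycle count of this permutation = 1.

Answer: 1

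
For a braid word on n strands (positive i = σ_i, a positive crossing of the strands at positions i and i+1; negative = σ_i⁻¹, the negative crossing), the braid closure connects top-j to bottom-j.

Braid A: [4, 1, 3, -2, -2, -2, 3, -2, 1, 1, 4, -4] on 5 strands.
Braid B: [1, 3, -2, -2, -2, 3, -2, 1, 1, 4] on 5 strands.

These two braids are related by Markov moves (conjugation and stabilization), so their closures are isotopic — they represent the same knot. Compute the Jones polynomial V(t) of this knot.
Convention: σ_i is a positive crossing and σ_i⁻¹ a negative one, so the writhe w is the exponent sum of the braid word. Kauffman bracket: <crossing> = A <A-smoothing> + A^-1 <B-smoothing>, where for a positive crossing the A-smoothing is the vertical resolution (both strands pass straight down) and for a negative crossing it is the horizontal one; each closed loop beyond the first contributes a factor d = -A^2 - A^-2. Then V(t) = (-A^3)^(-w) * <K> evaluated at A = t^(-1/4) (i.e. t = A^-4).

-t^5 + 2*t^4 - 3*t^3 + 5*t^2 - 5*t + 6 - 5*t^-1 + 3*t^-2 - 2*t^-3 + t^-4

Derivation:
Markov-equivalent braids have isotopic closures, hence identical knot invariants. Strip the Markov moves from each word to reach a common short braid β, then compute V(t) once on β.
Braid A: s4 s1 s3 s2^-1 s2^-1 s2^-1 s3 s2^-1 s1 s1 s4 s4^-1 on 5 strands reduces by inverse Markov moves (closure unchanged at each step):
  Deconjugate: the word is γ·β·γ⁻¹ with γ = s4 (prefix) and γ⁻¹ = s4^-1 (suffix); strip both.
  Destabilize: the word has the form β·s4 where s4 occurs only as the final letter (β ∈ B_4); drop it and the last strand → 4 strands.
Reduced to β = s1 s3 s2^-1 s2^-1 s2^-1 s3 s2^-1 s1 s1 on 4 strands, 9 crossings.
Braid B: s1 s3 s2^-1 s2^-1 s2^-1 s3 s2^-1 s1 s1 s4 on 5 strands reduces by inverse Markov moves (closure unchanged at each step):
  Destabilize: the word has the form β·s4 where s4 occurs only as the final letter (β ∈ B_4); drop it and the last strand → 4 strands.
Reduced to β = s1 s3 s2^-1 s2^-1 s2^-1 s3 s2^-1 s1 s1 on 4 strands, 9 crossings.
Both give the same β = s1 s3 s2^-1 s2^-1 s2^-1 s3 s2^-1 s1 s1 on 4 strands, so one state sum suffices:
Braid: s1 s3 s2^-1 s2^-1 s2^-1 s3 s2^-1 s1 s1 on 4 strands, 9 crossings.
Writhe w = (#positive) - (#negative) = 5 - 4 = 1.
Computing the Kauffman bracket via state sum. There are 2^9 = 512 states.
Each crossing splits two ways (0=vertical, 1=horizontal). The state's weight is A^(#A-smoothings - #B-smoothings) * d^(loops - 1).
Tabulate the states by total A-exponent and number of loops L (A-exp: L × count):
  A^9: L=6 ×1
  A^7: L=5 ×9
  A^5: L=4 ×33, L=6 ×3
  A^3: L=3 ×64, L=5 ×19, L=7 ×1
  A^1: L=2 ×68, L=4 ×52, L=6 ×6
  A^-1: L=1 ×33, L=3 ×75, L=5 ×18
  A^-3: L=2 ×51, L=4 ×32, L=6 ×1
  A^-5: L=3 ×32, L=5 ×4
  A^-7: L=4 ×9
  A^-9: L=5 ×1
Each group contributes A^e * Σ count * d^(L-1):
Powers of d = -A^2 - A^-2: d^2 = A^4 + 2 + A^-4; d^3 = -A^6 - 3*A^2 - 3*A^-2 - A^-6; d^4 = A^8 + 4*A^4 + 6 + 4*A^-4 + A^-8; d^5 = -A^10 - 5*A^6 - 10*A^2 - 10*A^-2 - 5*A^-6 - A^-10; d^6 = A^12 + 6*A^8 + 15*A^4 + 20 + 15*A^-4 + 6*A^-8 + A^-12.
  A^9 * (d^5) = -A^19 - 5*A^15 - 10*A^11 - 10*A^7 - 5*A^3 - A^-1
  A^7 * (9*d^4) = 9*A^15 + 36*A^11 + 54*A^7 + 36*A^3 + 9*A^-1
  A^5 * (33*d^3 + 3*d^5) = -3*A^15 - 48*A^11 - 129*A^7 - 129*A^3 - 48*A^-1 - 3*A^-5
  A^3 * (64*d^2 + 19*d^4 + d^6) = A^15 + 25*A^11 + 155*A^7 + 262*A^3 + 155*A^-1 + 25*A^-5 + A^-9
  A^1 * (68*d + 52*d^3 + 6*d^5) = -6*A^11 - 82*A^7 - 284*A^3 - 284*A^-1 - 82*A^-5 - 6*A^-9
  A^-1 * (33 + 75*d^2 + 18*d^4) = 18*A^7 + 147*A^3 + 291*A^-1 + 147*A^-5 + 18*A^-9
  A^-3 * (51*d + 32*d^3 + d^5) = -A^7 - 37*A^3 - 157*A^-1 - 157*A^-5 - 37*A^-9 - A^-13
  A^-5 * (32*d^2 + 4*d^4) = 4*A^3 + 48*A^-1 + 88*A^-5 + 48*A^-9 + 4*A^-13
  A^-7 * (9*d^3) = -9*A^-1 - 27*A^-5 - 27*A^-9 - 9*A^-13
  A^-9 * (d^4) = A^-1 + 4*A^-5 + 6*A^-9 + 4*A^-13 + A^-17
Summing the groups: <K> = -A^19 + 2*A^15 - 3*A^11 + 5*A^7 - 6*A^3 + 5*A^-1 - 5*A^-5 + 3*A^-9 - 2*A^-13 + A^-17
Normalise by the writhe: (-A^3)^(-w) = (-A^3)^(-1) = -A^-3, so f(A) = -A^-3 * <K> = A^16 - 2*A^12 + 3*A^8 - 5*A^4 + 6 - 5*A^-4 + 5*A^-8 - 3*A^-12 + 2*A^-16 - A^-20.
Substitute A = t^(-1/4), i.e. A^e → t^(-e/4): V(t) = -t^5 + 2*t^4 - 3*t^3 + 5*t^2 - 5*t + 6 - 5*t^-1 + 3*t^-2 - 2*t^-3 + t^-4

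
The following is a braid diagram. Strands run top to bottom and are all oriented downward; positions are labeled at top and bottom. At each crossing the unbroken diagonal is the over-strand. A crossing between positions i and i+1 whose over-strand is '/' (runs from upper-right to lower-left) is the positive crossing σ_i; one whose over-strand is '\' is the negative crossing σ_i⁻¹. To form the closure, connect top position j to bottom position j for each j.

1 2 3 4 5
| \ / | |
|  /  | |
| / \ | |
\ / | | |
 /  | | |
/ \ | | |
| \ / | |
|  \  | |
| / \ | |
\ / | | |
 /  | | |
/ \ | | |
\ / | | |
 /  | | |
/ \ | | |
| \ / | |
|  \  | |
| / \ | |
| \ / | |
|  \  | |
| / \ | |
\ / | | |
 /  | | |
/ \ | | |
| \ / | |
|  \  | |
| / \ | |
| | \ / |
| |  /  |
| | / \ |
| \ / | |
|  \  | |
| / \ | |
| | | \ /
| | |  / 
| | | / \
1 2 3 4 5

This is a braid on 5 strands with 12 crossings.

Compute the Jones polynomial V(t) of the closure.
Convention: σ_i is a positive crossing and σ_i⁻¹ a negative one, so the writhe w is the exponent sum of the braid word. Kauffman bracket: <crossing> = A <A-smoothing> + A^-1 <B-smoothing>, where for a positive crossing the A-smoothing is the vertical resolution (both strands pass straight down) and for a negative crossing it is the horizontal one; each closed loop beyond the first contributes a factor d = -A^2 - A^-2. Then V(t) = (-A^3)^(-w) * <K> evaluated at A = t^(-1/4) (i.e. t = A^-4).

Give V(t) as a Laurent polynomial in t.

Reading the diagram top to bottom ('/'-over between positions i,i+1 = s_i, '\'-over = s_i^-1): braid word = s2 s1 s2^-1 s1 s1 s2^-1 s2^-1 s1 s2^-1 s3 s2^-1 s4.
The presented braid s2 s1 s2^-1 s1 s1 s2^-1 s2^-1 s1 s2^-1 s3 s2^-1 s4 on 5 strands reduces by inverse Markov moves (closure unchanged at each step):
  Destabilize: the word has the form β·s4 where s4 occurs only as the final letter (β ∈ B_4); drop it and the last strand → 4 strands.
  Deconjugate: the word is γ·β·γ⁻¹ with γ = s2 (prefix) and γ⁻¹ = s2^-1 (suffix); strip both.
  Destabilize: the word has the form β·s3 where s3 occurs only as the final letter (β ∈ B_3); drop it and the last strand → 3 strands.
Reduced to β = s1 s2^-1 s1 s1 s2^-1 s2^-1 s1 s2^-1 on 3 strands, 8 crossings.
Compute on β:
Braid: s1 s2^-1 s1 s1 s2^-1 s2^-1 s1 s2^-1 on 3 strands, 8 crossings.
Writhe w = (#positive) - (#negative) = 4 - 4 = 0.
Enumerate smoothing states for the bracket polynomial. There are 2^8 = 256 states.
Each crossing splits two ways (0=vertical, 1=horizontal). The state's weight is A^(#A-smoothings - #B-smoothings) * d^(loops - 1).
Tabulate the states by total A-exponent and number of loops L (A-exp: L × count):
  A^8: L=5 ×1
  A^6: L=4 ×8
  A^4: L=3 ×27, L=5 ×1
  A^2: L=2 ×47, L=4 ×9
  A^0: L=1 ×37, L=3 ×32, L=5 ×1
  A^-2: L=2 ×47, L=4 ×9
  A^-4: L=3 ×27, L=5 ×1
  A^-6: L=4 ×8
  A^-8: L=5 ×1
Each group contributes A^e * Σ count * d^(L-1):
Powers of d = -A^2 - A^-2: d^2 = A^4 + 2 + A^-4; d^3 = -A^6 - 3*A^2 - 3*A^-2 - A^-6; d^4 = A^8 + 4*A^4 + 6 + 4*A^-4 + A^-8.
  A^8 * (d^4) = A^16 + 4*A^12 + 6*A^8 + 4*A^4 + 1
  A^6 * (8*d^3) = -8*A^12 - 24*A^8 - 24*A^4 - 8
  A^4 * (27*d^2 + d^4) = A^12 + 31*A^8 + 60*A^4 + 31 + A^-4
  A^2 * (47*d + 9*d^3) = -9*A^8 - 74*A^4 - 74 - 9*A^-4
  A^0 * (37 + 32*d^2 + d^4) = A^8 + 36*A^4 + 107 + 36*A^-4 + A^-8
  A^-2 * (47*d + 9*d^3) = -9*A^4 - 74 - 74*A^-4 - 9*A^-8
  A^-4 * (27*d^2 + d^4) = A^4 + 31 + 60*A^-4 + 31*A^-8 + A^-12
  A^-6 * (8*d^3) = -8 - 24*A^-4 - 24*A^-8 - 8*A^-12
  A^-8 * (d^4) = 1 + 4*A^-4 + 6*A^-8 + 4*A^-12 + A^-16
Summing the groups: <K> = A^16 - 3*A^12 + 5*A^8 - 6*A^4 + 7 - 6*A^-4 + 5*A^-8 - 3*A^-12 + A^-16
Normalise by the writhe: (-A^3)^(-w) = (-A^3)^(0) = 1, so f(A) = 1 * <K> = A^16 - 3*A^12 + 5*A^8 - 6*A^4 + 7 - 6*A^-4 + 5*A^-8 - 3*A^-12 + A^-16.
Substitute A = t^(-1/4), i.e. A^e → t^(-e/4): V(t) = t^4 - 3*t^3 + 5*t^2 - 6*t + 7 - 6*t^-1 + 5*t^-2 - 3*t^-3 + t^-4

Answer: t^4 - 3*t^3 + 5*t^2 - 6*t + 7 - 6*t^-1 + 5*t^-2 - 3*t^-3 + t^-4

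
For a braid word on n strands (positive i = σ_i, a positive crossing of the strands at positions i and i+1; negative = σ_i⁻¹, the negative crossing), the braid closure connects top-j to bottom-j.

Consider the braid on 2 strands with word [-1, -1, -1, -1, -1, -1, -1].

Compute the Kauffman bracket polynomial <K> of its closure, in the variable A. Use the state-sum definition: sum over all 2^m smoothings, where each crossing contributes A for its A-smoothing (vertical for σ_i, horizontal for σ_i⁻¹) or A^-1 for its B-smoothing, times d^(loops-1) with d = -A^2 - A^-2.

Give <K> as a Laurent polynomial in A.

A^19 - A^15 + A^11 - A^7 + A^3 - A^-1 - A^-9

Derivation:
Braid: s1^-1 s1^-1 s1^-1 s1^-1 s1^-1 s1^-1 s1^-1 on 2 strands, 7 crossings.
Writhe w = (#positive) - (#negative) = 0 - 7 = -7.
Computing the Kauffman bracket via state sum. There are 2^7 = 128 states.
Smooth each crossing (0=||, 1=⌣⌢); contribution A^(Σ sign_k(1-2s_k)) * d^(L-1).
Tabulate the states by total A-exponent and number of loops L (A-exp: L × count):
  A^7: L=7 ×1
  A^5: L=6 ×7
  A^3: L=5 ×21
  A^1: L=4 ×35
  A^-1: L=3 ×35
  A^-3: L=2 ×21
  A^-5: L=1 ×7
  A^-7: L=2 ×1
Each group contributes A^e * Σ count * d^(L-1):
Powers of d = -A^2 - A^-2: d^2 = A^4 + 2 + A^-4; d^3 = -A^6 - 3*A^2 - 3*A^-2 - A^-6; d^4 = A^8 + 4*A^4 + 6 + 4*A^-4 + A^-8; d^5 = -A^10 - 5*A^6 - 10*A^2 - 10*A^-2 - 5*A^-6 - A^-10; d^6 = A^12 + 6*A^8 + 15*A^4 + 20 + 15*A^-4 + 6*A^-8 + A^-12.
  A^7 * (d^6) = A^19 + 6*A^15 + 15*A^11 + 20*A^7 + 15*A^3 + 6*A^-1 + A^-5
  A^5 * (7*d^5) = -7*A^15 - 35*A^11 - 70*A^7 - 70*A^3 - 35*A^-1 - 7*A^-5
  A^3 * (21*d^4) = 21*A^11 + 84*A^7 + 126*A^3 + 84*A^-1 + 21*A^-5
  A^1 * (35*d^3) = -35*A^7 - 105*A^3 - 105*A^-1 - 35*A^-5
  A^-1 * (35*d^2) = 35*A^3 + 70*A^-1 + 35*A^-5
  A^-3 * (21*d) = -21*A^-1 - 21*A^-5
  A^-5 * (7) = 7*A^-5
  A^-7 * (d) = -A^-5 - A^-9
Summing the groups: <K> = A^19 - A^15 + A^11 - A^7 + A^3 - A^-1 - A^-9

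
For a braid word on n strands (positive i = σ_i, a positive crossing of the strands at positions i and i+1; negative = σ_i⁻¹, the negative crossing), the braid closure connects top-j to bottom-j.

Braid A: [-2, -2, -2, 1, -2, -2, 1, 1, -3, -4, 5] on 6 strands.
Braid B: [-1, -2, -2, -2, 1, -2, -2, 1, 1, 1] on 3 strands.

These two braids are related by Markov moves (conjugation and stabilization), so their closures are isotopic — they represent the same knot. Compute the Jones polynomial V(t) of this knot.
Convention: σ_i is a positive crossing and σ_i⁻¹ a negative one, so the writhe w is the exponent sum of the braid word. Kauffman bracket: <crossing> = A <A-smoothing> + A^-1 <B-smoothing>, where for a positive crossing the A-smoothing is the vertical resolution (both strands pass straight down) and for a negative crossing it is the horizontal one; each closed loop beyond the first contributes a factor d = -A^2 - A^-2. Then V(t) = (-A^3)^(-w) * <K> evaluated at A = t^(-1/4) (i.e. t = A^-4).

-t^2 + 2*t - 3 + 5*t^-1 - 4*t^-2 + 5*t^-3 - 4*t^-4 + 2*t^-5 - t^-6

Derivation:
Markov-equivalent braids have isotopic closures, hence identical knot invariants. Strip the Markov moves from each word to reach a common short braid β, then compute V(t) once on β.
Braid A: s2^-1 s2^-1 s2^-1 s1 s2^-1 s2^-1 s1 s1 s3^-1 s4^-1 s5 on 6 strands reduces by inverse Markov moves (closure unchanged at each step):
  Destabilize: the word has the form β·s5 where s5 occurs only as the final letter (β ∈ B_5); drop it and the last strand → 5 strands.
  Destabilize: the word has the form β·s4^-1 where s4^-1 occurs only as the final letter (β ∈ B_4); drop it and the last strand → 4 strands.
  Destabilize: the word has the form β·s3^-1 where s3^-1 occurs only as the final letter (β ∈ B_3); drop it and the last strand → 3 strands.
Reduced to β = s2^-1 s2^-1 s2^-1 s1 s2^-1 s2^-1 s1 s1 on 3 strands, 8 crossings.
Braid B: s1^-1 s2^-1 s2^-1 s2^-1 s1 s2^-1 s2^-1 s1 s1 s1 on 3 strands reduces by inverse Markov moves (closure unchanged at each step):
  Deconjugate: the word is γ·β·γ⁻¹ with γ = s1^-1 (prefix) and γ⁻¹ = s1 (suffix); strip both.
Reduced to β = s2^-1 s2^-1 s2^-1 s1 s2^-1 s2^-1 s1 s1 on 3 strands, 8 crossings.
Both give the same β = s2^-1 s2^-1 s2^-1 s1 s2^-1 s2^-1 s1 s1 on 3 strands, so one state sum suffices:
Braid: s2^-1 s2^-1 s2^-1 s1 s2^-1 s2^-1 s1 s1 on 3 strands, 8 crossings.
Writhe w = (#positive) - (#negative) = 3 - 5 = -2.
Computing the Kauffman bracket via state sum. There are 2^8 = 256 states.
Smooth each crossing (0=||, 1=⌣⌢); contribution A^(Σ sign_k(1-2s_k)) * d^(L-1).
Tabulate the states by total A-exponent and number of loops L (A-exp: L × count):
  A^8: L=6 ×1
  A^6: L=5 ×8
  A^4: L=4 ×27, L=6 ×1
  A^2: L=3 ×50, L=5 ×6
  A^0: L=2 ×53, L=4 ×17
  A^-2: L=1 ×27, L=3 ×28, L=5 ×1
  A^-4: L=2 ×24, L=4 ×4
  A^-6: L=3 ×8
  A^-8: L=4 ×1
Each group contributes A^e * Σ count * d^(L-1):
Powers of d = -A^2 - A^-2: d^2 = A^4 + 2 + A^-4; d^3 = -A^6 - 3*A^2 - 3*A^-2 - A^-6; d^4 = A^8 + 4*A^4 + 6 + 4*A^-4 + A^-8; d^5 = -A^10 - 5*A^6 - 10*A^2 - 10*A^-2 - 5*A^-6 - A^-10.
  A^8 * (d^5) = -A^18 - 5*A^14 - 10*A^10 - 10*A^6 - 5*A^2 - A^-2
  A^6 * (8*d^4) = 8*A^14 + 32*A^10 + 48*A^6 + 32*A^2 + 8*A^-2
  A^4 * (27*d^3 + d^5) = -A^14 - 32*A^10 - 91*A^6 - 91*A^2 - 32*A^-2 - A^-6
  A^2 * (50*d^2 + 6*d^4) = 6*A^10 + 74*A^6 + 136*A^2 + 74*A^-2 + 6*A^-6
  A^0 * (53*d + 17*d^3) = -17*A^6 - 104*A^2 - 104*A^-2 - 17*A^-6
  A^-2 * (27 + 28*d^2 + d^4) = A^6 + 32*A^2 + 89*A^-2 + 32*A^-6 + A^-10
  A^-4 * (24*d + 4*d^3) = -4*A^2 - 36*A^-2 - 36*A^-6 - 4*A^-10
  A^-6 * (8*d^2) = 8*A^-2 + 16*A^-6 + 8*A^-10
  A^-8 * (d^3) = -A^-2 - 3*A^-6 - 3*A^-10 - A^-14
Summing the groups: <K> = -A^18 + 2*A^14 - 4*A^10 + 5*A^6 - 4*A^2 + 5*A^-2 - 3*A^-6 + 2*A^-10 - A^-14
Normalise by the writhe: (-A^3)^(-w) = (-A^3)^(2) = A^6, so f(A) = A^6 * <K> = -A^24 + 2*A^20 - 4*A^16 + 5*A^12 - 4*A^8 + 5*A^4 - 3 + 2*A^-4 - A^-8.
Substitute A = t^(-1/4), i.e. A^e → t^(-e/4): V(t) = -t^2 + 2*t - 3 + 5*t^-1 - 4*t^-2 + 5*t^-3 - 4*t^-4 + 2*t^-5 - t^-6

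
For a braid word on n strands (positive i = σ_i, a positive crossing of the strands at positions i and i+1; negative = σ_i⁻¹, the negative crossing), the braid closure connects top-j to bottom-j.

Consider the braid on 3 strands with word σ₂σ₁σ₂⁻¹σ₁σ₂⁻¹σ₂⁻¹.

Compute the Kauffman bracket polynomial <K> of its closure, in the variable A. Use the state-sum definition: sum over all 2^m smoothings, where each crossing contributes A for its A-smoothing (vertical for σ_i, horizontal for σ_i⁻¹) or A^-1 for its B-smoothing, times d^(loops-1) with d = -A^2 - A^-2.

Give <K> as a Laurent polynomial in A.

A^8 - A^4 + 1 - A^-4 + A^-8

Derivation:
Braid: s2 s1 s2^-1 s1 s2^-1 s2^-1 on 3 strands, 6 crossings.
Writhe w = (#positive) - (#negative) = 3 - 3 = 0.
Computing the Kauffman bracket via state sum. There are 2^6 = 64 states.
Smooth each crossing (0=||, 1=⌣⌢); contribution A^(Σ sign_k(1-2s_k)) * d^(L-1).
Tabulate the states by total A-exponent and number of loops L (A-exp: L × count):
  A^6: L=4 ×1
  A^4: L=3 ×5, L=5 ×1
  A^2: L=2 ×10, L=4 ×5
  A^0: L=1 ×8, L=3 ×12
  A^-2: L=2 ×14, L=4 ×1
  A^-4: L=1 ×3, L=3 ×3
  A^-6: L=2 ×1
Each group contributes A^e * Σ count * d^(L-1):
Powers of d = -A^2 - A^-2: d^2 = A^4 + 2 + A^-4; d^3 = -A^6 - 3*A^2 - 3*A^-2 - A^-6; d^4 = A^8 + 4*A^4 + 6 + 4*A^-4 + A^-8.
  A^6 * (d^3) = -A^12 - 3*A^8 - 3*A^4 - 1
  A^4 * (5*d^2 + d^4) = A^12 + 9*A^8 + 16*A^4 + 9 + A^-4
  A^2 * (10*d + 5*d^3) = -5*A^8 - 25*A^4 - 25 - 5*A^-4
  A^0 * (8 + 12*d^2) = 12*A^4 + 32 + 12*A^-4
  A^-2 * (14*d + d^3) = -A^4 - 17 - 17*A^-4 - A^-8
  A^-4 * (3 + 3*d^2) = 3 + 9*A^-4 + 3*A^-8
  A^-6 * (d) = -A^-4 - A^-8
Summing the groups: <K> = A^8 - A^4 + 1 - A^-4 + A^-8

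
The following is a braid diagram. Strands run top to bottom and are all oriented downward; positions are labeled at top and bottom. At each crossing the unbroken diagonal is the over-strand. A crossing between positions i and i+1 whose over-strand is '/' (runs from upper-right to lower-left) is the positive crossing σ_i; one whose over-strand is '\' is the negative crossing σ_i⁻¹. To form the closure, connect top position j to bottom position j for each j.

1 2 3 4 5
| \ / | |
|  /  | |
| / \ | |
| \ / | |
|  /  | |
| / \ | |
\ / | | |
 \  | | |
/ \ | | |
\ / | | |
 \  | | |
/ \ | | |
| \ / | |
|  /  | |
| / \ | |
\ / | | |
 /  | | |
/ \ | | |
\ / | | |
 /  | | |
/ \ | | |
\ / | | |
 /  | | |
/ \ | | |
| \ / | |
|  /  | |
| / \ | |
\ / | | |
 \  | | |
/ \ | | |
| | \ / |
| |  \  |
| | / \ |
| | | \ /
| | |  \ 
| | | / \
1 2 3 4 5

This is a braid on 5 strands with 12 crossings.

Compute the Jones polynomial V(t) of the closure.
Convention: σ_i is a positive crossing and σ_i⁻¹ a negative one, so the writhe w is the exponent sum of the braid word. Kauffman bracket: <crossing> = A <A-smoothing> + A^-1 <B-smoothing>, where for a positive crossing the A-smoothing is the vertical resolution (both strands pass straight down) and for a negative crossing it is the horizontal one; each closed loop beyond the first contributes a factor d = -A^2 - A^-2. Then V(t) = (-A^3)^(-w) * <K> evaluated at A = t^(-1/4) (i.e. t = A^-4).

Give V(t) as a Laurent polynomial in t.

-t^8 + 2*t^7 - 4*t^6 + 5*t^5 - 5*t^4 + 6*t^3 - 4*t^2 + 3*t - 1

Derivation:
Reading the diagram top to bottom ('/'-over between positions i,i+1 = s_i, '\'-over = s_i^-1): braid word = s2 s2 s1^-1 s1^-1 s2 s1 s1 s1 s2 s1^-1 s3^-1 s4^-1.
The presented braid s2 s2 s1^-1 s1^-1 s2 s1 s1 s1 s2 s1^-1 s3^-1 s4^-1 on 5 strands reduces by inverse Markov moves (closure unchanged at each step):
  Destabilize: the word has the form β·s4^-1 where s4^-1 occurs only as the final letter (β ∈ B_4); drop it and the last strand → 4 strands.
  Destabilize: the word has the form β·s3^-1 where s3^-1 occurs only as the final letter (β ∈ B_3); drop it and the last strand → 3 strands.
Reduced to β = s2 s2 s1^-1 s1^-1 s2 s1 s1 s1 s2 s1^-1 on 3 strands, 10 crossings.
Compute on β:
Braid: s2 s2 s1^-1 s1^-1 s2 s1 s1 s1 s2 s1^-1 on 3 strands, 10 crossings.
Writhe w = (#positive) - (#negative) = 7 - 3 = 4.
Enumerate smoothing states for the bracket polynomial. There are 2^10 = 1024 states.
Smooth each crossing (0=||, 1=⌣⌢); contribution A^(Σ sign_k(1-2s_k)) * d^(L-1).
Tabulate the states by total A-exponent and number of loops L (A-exp: L × count):
  A^10: L=4 ×1
  A^8: L=3 ×7, L=5 ×3
  A^6: L=2 ×19, L=4 ×23, L=6 ×3
  A^4: L=1 ×20, L=3 ×75, L=5 ×24, L=7 ×1
  A^2: L=2 ×114, L=4 ×86, L=6 ×10
  A^0: L=1 ×51, L=3 ×155, L=5 ×45, L=7 ×1
  A^-2: L=2 ×102, L=4 ×98, L=6 ×10
  A^-4: L=3 ×89, L=5 ×30, L=7 ×1
  A^-6: L=4 ×41, L=6 ×4
  A^-8: L=5 ×10
  A^-10: L=6 ×1
Each group contributes A^e * Σ count * d^(L-1):
Powers of d = -A^2 - A^-2: d^2 = A^4 + 2 + A^-4; d^3 = -A^6 - 3*A^2 - 3*A^-2 - A^-6; d^4 = A^8 + 4*A^4 + 6 + 4*A^-4 + A^-8; d^5 = -A^10 - 5*A^6 - 10*A^2 - 10*A^-2 - 5*A^-6 - A^-10; d^6 = A^12 + 6*A^8 + 15*A^4 + 20 + 15*A^-4 + 6*A^-8 + A^-12.
  A^10 * (d^3) = -A^16 - 3*A^12 - 3*A^8 - A^4
  A^8 * (7*d^2 + 3*d^4) = 3*A^16 + 19*A^12 + 32*A^8 + 19*A^4 + 3
  A^6 * (19*d + 23*d^3 + 3*d^5) = -3*A^16 - 38*A^12 - 118*A^8 - 118*A^4 - 38 - 3*A^-4
  A^4 * (20 + 75*d^2 + 24*d^4 + d^6) = A^16 + 30*A^12 + 186*A^8 + 334*A^4 + 186 + 30*A^-4 + A^-8
  A^2 * (114*d + 86*d^3 + 10*d^5) = -10*A^12 - 136*A^8 - 472*A^4 - 472 - 136*A^-4 - 10*A^-8
  A^0 * (51 + 155*d^2 + 45*d^4 + d^6) = A^12 + 51*A^8 + 350*A^4 + 651 + 350*A^-4 + 51*A^-8 + A^-12
  A^-2 * (102*d + 98*d^3 + 10*d^5) = -10*A^8 - 148*A^4 - 496 - 496*A^-4 - 148*A^-8 - 10*A^-12
  A^-4 * (89*d^2 + 30*d^4 + d^6) = A^8 + 36*A^4 + 224 + 378*A^-4 + 224*A^-8 + 36*A^-12 + A^-16
  A^-6 * (41*d^3 + 4*d^5) = -4*A^4 - 61 - 163*A^-4 - 163*A^-8 - 61*A^-12 - 4*A^-16
  A^-8 * (10*d^4) = 10 + 40*A^-4 + 60*A^-8 + 40*A^-12 + 10*A^-16
  A^-10 * (d^5) = -1 - 5*A^-4 - 10*A^-8 - 10*A^-12 - 5*A^-16 - A^-20
Summing the groups: <K> = -A^12 + 3*A^8 - 4*A^4 + 6 - 5*A^-4 + 5*A^-8 - 4*A^-12 + 2*A^-16 - A^-20
Normalise by the writhe: (-A^3)^(-w) = (-A^3)^(-4) = A^-12, so f(A) = A^-12 * <K> = -1 + 3*A^-4 - 4*A^-8 + 6*A^-12 - 5*A^-16 + 5*A^-20 - 4*A^-24 + 2*A^-28 - A^-32.
Substitute A = t^(-1/4), i.e. A^e → t^(-e/4): V(t) = -t^8 + 2*t^7 - 4*t^6 + 5*t^5 - 5*t^4 + 6*t^3 - 4*t^2 + 3*t - 1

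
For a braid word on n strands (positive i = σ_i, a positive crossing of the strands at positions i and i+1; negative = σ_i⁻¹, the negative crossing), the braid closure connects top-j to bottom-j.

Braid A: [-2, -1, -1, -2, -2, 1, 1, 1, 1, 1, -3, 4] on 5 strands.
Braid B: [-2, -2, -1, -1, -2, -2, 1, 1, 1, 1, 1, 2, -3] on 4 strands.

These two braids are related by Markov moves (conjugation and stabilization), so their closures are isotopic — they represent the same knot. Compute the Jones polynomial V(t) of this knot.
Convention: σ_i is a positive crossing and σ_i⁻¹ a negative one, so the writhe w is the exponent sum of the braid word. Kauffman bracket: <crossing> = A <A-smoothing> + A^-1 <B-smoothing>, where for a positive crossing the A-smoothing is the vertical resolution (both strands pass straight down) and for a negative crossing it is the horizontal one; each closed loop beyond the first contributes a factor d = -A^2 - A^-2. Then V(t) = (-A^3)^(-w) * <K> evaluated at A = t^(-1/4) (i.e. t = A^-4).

-t^4 + t^3 - t^2 + 2*t - 1 + 2*t^-1 - t^-2 + t^-3 - t^-4

Derivation:
Markov-equivalent braids have isotopic closures, hence identical knot invariants. Strip the Markov moves from each word to reach a common short braid β, then compute V(t) once on β.
Braid A: s2^-1 s1^-1 s1^-1 s2^-1 s2^-1 s1 s1 s1 s1 s1 s3^-1 s4 on 5 strands reduces by inverse Markov moves (closure unchanged at each step):
  Destabilize: the word has the form β·s4 where s4 occurs only as the final letter (β ∈ B_4); drop it and the last strand → 4 strands.
  Destabilize: the word has the form β·s3^-1 where s3^-1 occurs only as the final letter (β ∈ B_3); drop it and the last strand → 3 strands.
Reduced to β = s2^-1 s1^-1 s1^-1 s2^-1 s2^-1 s1 s1 s1 s1 s1 on 3 strands, 10 crossings.
Braid B: s2^-1 s2^-1 s1^-1 s1^-1 s2^-1 s2^-1 s1 s1 s1 s1 s1 s2 s3^-1 on 4 strands reduces by inverse Markov moves (closure unchanged at each step):
  Destabilize: the word has the form β·s3^-1 where s3^-1 occurs only as the final letter (β ∈ B_3); drop it and the last strand → 3 strands.
  Deconjugate: the word is γ·β·γ⁻¹ with γ = s2^-1 (prefix) and γ⁻¹ = s2 (suffix); strip both.
Reduced to β = s2^-1 s1^-1 s1^-1 s2^-1 s2^-1 s1 s1 s1 s1 s1 on 3 strands, 10 crossings.
Both give the same β = s2^-1 s1^-1 s1^-1 s2^-1 s2^-1 s1 s1 s1 s1 s1 on 3 strands, so one state sum suffices:
Braid: s2^-1 s1^-1 s1^-1 s2^-1 s2^-1 s1 s1 s1 s1 s1 on 3 strands, 10 crossings.
Writhe w = (#positive) - (#negative) = 5 - 5 = 0.
State-sum expansion of <K>. There are 2^10 = 1024 states.
Each crossing splits two ways (0=vertical, 1=horizontal). The state's weight is A^(#A-smoothings - #B-smoothings) * d^(loops - 1).
Tabulate the states by total A-exponent and number of loops L (A-exp: L × count):
  A^10: L=4 ×1
  A^8: L=3 ×10
  A^6: L=2 ×29, L=4 ×16
  A^4: L=1 ×26, L=3 ×74, L=5 ×20
  A^2: L=2 ×90, L=4 ×105, L=6 ×15
  A^0: L=1 ×15, L=3 ×141, L=5 ×90, L=7 ×6
  A^-2: L=2 ×35, L=4 ×130, L=6 ×44, L=8 ×1
  A^-4: L=3 ×40, L=5 ×69, L=7 ×11
  A^-6: L=4 ×25, L=6 ×19, L=8 ×1
  A^-8: L=5 ×8, L=7 ×2
  A^-10: L=6 ×1
Each group contributes A^e * Σ count * d^(L-1):
Powers of d = -A^2 - A^-2: d^2 = A^4 + 2 + A^-4; d^3 = -A^6 - 3*A^2 - 3*A^-2 - A^-6; d^4 = A^8 + 4*A^4 + 6 + 4*A^-4 + A^-8; d^5 = -A^10 - 5*A^6 - 10*A^2 - 10*A^-2 - 5*A^-6 - A^-10; d^6 = A^12 + 6*A^8 + 15*A^4 + 20 + 15*A^-4 + 6*A^-8 + A^-12; d^7 = -A^14 - 7*A^10 - 21*A^6 - 35*A^2 - 35*A^-2 - 21*A^-6 - 7*A^-10 - A^-14.
  A^10 * (d^3) = -A^16 - 3*A^12 - 3*A^8 - A^4
  A^8 * (10*d^2) = 10*A^12 + 20*A^8 + 10*A^4
  A^6 * (29*d + 16*d^3) = -16*A^12 - 77*A^8 - 77*A^4 - 16
  A^4 * (26 + 74*d^2 + 20*d^4) = 20*A^12 + 154*A^8 + 294*A^4 + 154 + 20*A^-4
  A^2 * (90*d + 105*d^3 + 15*d^5) = -15*A^12 - 180*A^8 - 555*A^4 - 555 - 180*A^-4 - 15*A^-8
  A^0 * (15 + 141*d^2 + 90*d^4 + 6*d^6) = 6*A^12 + 126*A^8 + 591*A^4 + 957 + 591*A^-4 + 126*A^-8 + 6*A^-12
  A^-2 * (35*d + 130*d^3 + 44*d^5 + d^7) = -A^12 - 51*A^8 - 371*A^4 - 900 - 900*A^-4 - 371*A^-8 - 51*A^-12 - A^-16
  A^-4 * (40*d^2 + 69*d^4 + 11*d^6) = 11*A^8 + 135*A^4 + 481 + 714*A^-4 + 481*A^-8 + 135*A^-12 + 11*A^-16
  A^-6 * (25*d^3 + 19*d^5 + d^7) = -A^8 - 26*A^4 - 141 - 300*A^-4 - 300*A^-8 - 141*A^-12 - 26*A^-16 - A^-20
  A^-8 * (8*d^4 + 2*d^6) = 2*A^4 + 20 + 62*A^-4 + 88*A^-8 + 62*A^-12 + 20*A^-16 + 2*A^-20
  A^-10 * (d^5) = -1 - 5*A^-4 - 10*A^-8 - 10*A^-12 - 5*A^-16 - A^-20
Summing the groups: <K> = -A^16 + A^12 - A^8 + 2*A^4 - 1 + 2*A^-4 - A^-8 + A^-12 - A^-16
Normalise by the writhe: (-A^3)^(-w) = (-A^3)^(0) = 1, so f(A) = 1 * <K> = -A^16 + A^12 - A^8 + 2*A^4 - 1 + 2*A^-4 - A^-8 + A^-12 - A^-16.
Substitute A = t^(-1/4), i.e. A^e → t^(-e/4): V(t) = -t^4 + t^3 - t^2 + 2*t - 1 + 2*t^-1 - t^-2 + t^-3 - t^-4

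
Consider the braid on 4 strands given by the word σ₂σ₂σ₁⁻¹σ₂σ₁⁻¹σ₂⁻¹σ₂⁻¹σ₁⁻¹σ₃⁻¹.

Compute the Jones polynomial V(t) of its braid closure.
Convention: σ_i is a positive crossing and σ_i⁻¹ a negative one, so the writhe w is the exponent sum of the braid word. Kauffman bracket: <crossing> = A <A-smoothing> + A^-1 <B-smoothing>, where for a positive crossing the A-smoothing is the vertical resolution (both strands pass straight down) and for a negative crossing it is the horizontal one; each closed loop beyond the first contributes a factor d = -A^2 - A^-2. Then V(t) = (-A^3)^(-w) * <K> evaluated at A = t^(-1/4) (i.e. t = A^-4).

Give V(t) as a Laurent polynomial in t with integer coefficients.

-t + 2 - t^-1 + 2*t^-2 - t^-3 + t^-4 - t^-5

Derivation:
The presented braid s2 s2 s1^-1 s2 s1^-1 s2^-1 s2^-1 s1^-1 s3^-1 on 4 strands reduces by inverse Markov moves (closure unchanged at each step):
  Destabilize: the word has the form β·s3^-1 where s3^-1 occurs only as the final letter (β ∈ B_3); drop it and the last strand → 3 strands.
Reduced to β = s2 s2 s1^-1 s2 s1^-1 s2^-1 s2^-1 s1^-1 on 3 strands, 8 crossings.
Compute on β:
Braid: s2 s2 s1^-1 s2 s1^-1 s2^-1 s2^-1 s1^-1 on 3 strands, 8 crossings.
Writhe w = (#positive) - (#negative) = 3 - 5 = -2.
State-sum expansion of <K>. There are 2^8 = 256 states.
Smooth each crossing (0=||, 1=⌣⌢); contribution A^(Σ sign_k(1-2s_k)) * d^(L-1).
Tabulate the states by total A-exponent and number of loops L (A-exp: L × count):
  A^8: L=4 ×1
  A^6: L=3 ×8
  A^4: L=2 ×23, L=4 ×5
  A^2: L=1 ×22, L=3 ×33, L=5 ×1
  A^0: L=2 ×52, L=4 ×18
  A^-2: L=1 ×13, L=3 ×37, L=5 ×6
  A^-4: L=2 ×14, L=4 ×13, L=6 ×1
  A^-6: L=3 ×6, L=5 ×2
  A^-8: L=4 ×1
Each group contributes A^e * Σ count * d^(L-1):
Powers of d = -A^2 - A^-2: d^2 = A^4 + 2 + A^-4; d^3 = -A^6 - 3*A^2 - 3*A^-2 - A^-6; d^4 = A^8 + 4*A^4 + 6 + 4*A^-4 + A^-8; d^5 = -A^10 - 5*A^6 - 10*A^2 - 10*A^-2 - 5*A^-6 - A^-10.
  A^8 * (d^3) = -A^14 - 3*A^10 - 3*A^6 - A^2
  A^6 * (8*d^2) = 8*A^10 + 16*A^6 + 8*A^2
  A^4 * (23*d + 5*d^3) = -5*A^10 - 38*A^6 - 38*A^2 - 5*A^-2
  A^2 * (22 + 33*d^2 + d^4) = A^10 + 37*A^6 + 94*A^2 + 37*A^-2 + A^-6
  A^0 * (52*d + 18*d^3) = -18*A^6 - 106*A^2 - 106*A^-2 - 18*A^-6
  A^-2 * (13 + 37*d^2 + 6*d^4) = 6*A^6 + 61*A^2 + 123*A^-2 + 61*A^-6 + 6*A^-10
  A^-4 * (14*d + 13*d^3 + d^5) = -A^6 - 18*A^2 - 63*A^-2 - 63*A^-6 - 18*A^-10 - A^-14
  A^-6 * (6*d^2 + 2*d^4) = 2*A^2 + 14*A^-2 + 24*A^-6 + 14*A^-10 + 2*A^-14
  A^-8 * (d^3) = -A^-2 - 3*A^-6 - 3*A^-10 - A^-14
Summing the groups: <K> = -A^14 + A^10 - A^6 + 2*A^2 - A^-2 + 2*A^-6 - A^-10
Normalise by the writhe: (-A^3)^(-w) = (-A^3)^(2) = A^6, so f(A) = A^6 * <K> = -A^20 + A^16 - A^12 + 2*A^8 - A^4 + 2 - A^-4.
Substitute A = t^(-1/4), i.e. A^e → t^(-e/4): V(t) = -t + 2 - t^-1 + 2*t^-2 - t^-3 + t^-4 - t^-5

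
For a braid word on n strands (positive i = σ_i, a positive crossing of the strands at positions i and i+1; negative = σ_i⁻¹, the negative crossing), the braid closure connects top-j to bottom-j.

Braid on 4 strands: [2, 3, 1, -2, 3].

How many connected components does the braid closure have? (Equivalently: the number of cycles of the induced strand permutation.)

Track the strand permutation on 4 strands, starting from identity.
  step 1: s2 swaps positions 2,3 -> [1 3 2 4]
  step 2: s3 swaps positions 3,4 -> [1 3 4 2]
  step 3: s1 swaps positions 1,2 -> [3 1 4 2]
  step 4: s2^-1 swaps positions 2,3 -> [3 4 1 2]
  step 5: s3 swaps positions 3,4 -> [3 4 2 1]
Final permutation (position -> original strand): [3 4 2 1]
Closure components = cycle count of this permutation = 1.

Answer: 1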